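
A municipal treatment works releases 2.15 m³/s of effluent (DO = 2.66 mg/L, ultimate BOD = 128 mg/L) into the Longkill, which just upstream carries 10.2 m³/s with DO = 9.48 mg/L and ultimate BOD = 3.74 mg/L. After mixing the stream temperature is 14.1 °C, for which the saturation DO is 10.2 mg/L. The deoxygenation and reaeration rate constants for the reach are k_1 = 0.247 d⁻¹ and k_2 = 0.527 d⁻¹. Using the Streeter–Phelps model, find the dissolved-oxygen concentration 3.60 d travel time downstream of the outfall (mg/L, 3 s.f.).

Mixed DO = (10.2×9.48 + 2.15×2.66)/(10.2+2.15) = 102.4/12.35 = 8.293 mg/L.
Mixed L₀ = (10.2×3.74 + 2.15×128)/(12.35) = 313.3/12.35 = 25.37 mg/L.
Initial deficit D₀ = C_s − DO₀ = 10.2 − 8.293 = 1.907 mg/L.
D(3.60) = [0.247×25.37/(0.527−0.247)](e^(−0.247×3.60) − e^(−0.527×3.60)) + 1.907 e^(−0.527×3.60)
= 22.38 × (0.4110 − 0.1500) + 1.907 × 0.1500 = 6.128 mg/L.
DO = 10.2 − 6.128 = 4.072 mg/L.

DO ≈ 4.07 mg/L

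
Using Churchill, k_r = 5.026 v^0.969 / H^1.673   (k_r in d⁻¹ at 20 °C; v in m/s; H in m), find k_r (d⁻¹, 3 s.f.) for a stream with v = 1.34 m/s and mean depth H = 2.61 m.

k_r ≈ 1.34 d⁻¹

k_r = 5.026 × 1.34^0.969 / 2.61^1.673 = 5.026 × 1.328 / 4.978 = 1.341 d⁻¹.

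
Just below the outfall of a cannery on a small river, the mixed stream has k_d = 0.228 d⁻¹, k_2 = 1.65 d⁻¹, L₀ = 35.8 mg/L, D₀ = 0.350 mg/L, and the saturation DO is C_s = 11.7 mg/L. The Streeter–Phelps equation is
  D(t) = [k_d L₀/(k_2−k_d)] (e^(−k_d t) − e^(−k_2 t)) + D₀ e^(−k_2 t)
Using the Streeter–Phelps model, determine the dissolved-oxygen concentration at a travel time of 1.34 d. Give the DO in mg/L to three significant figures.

DO ≈ 8.06 mg/L

k_d L₀/(k_2−k_d) = 0.228×35.8/(1.65−0.228) = 8.162/1.422 = 5.740 mg/L.
e^(−k_d t) = e^(−0.228×1.340) = 0.7367; e^(−k_2 t) = e^(−1.65×1.340) = 0.1096.
D = 5.740 × (0.7367 − 0.1096) + 0.350 × 0.1096 = 3.600 + 0.03836 = 3.638 mg/L.
DO = C_s − D = 11.7 − 3.638 = 8.062 mg/L.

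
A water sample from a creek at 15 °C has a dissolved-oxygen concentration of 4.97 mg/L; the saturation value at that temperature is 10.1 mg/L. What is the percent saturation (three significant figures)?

49.2 % saturation

% saturation = C/C_s × 100 = 4.97/10.1 × 100 = 49.2 %.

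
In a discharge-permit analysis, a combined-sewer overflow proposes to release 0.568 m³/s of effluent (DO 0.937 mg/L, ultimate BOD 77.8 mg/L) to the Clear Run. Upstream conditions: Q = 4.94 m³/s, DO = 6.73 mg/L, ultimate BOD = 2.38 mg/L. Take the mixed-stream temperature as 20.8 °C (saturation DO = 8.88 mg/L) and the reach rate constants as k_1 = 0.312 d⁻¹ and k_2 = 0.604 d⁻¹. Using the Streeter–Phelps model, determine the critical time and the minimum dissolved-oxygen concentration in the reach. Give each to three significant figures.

Mixed DO = (4.94×6.73 + 0.568×0.937)/(4.94+0.568) = 33.78/5.508 = 6.133 mg/L.
Mixed L₀ = (4.94×2.38 + 0.568×77.8)/(5.508) = 55.95/5.508 = 10.16 mg/L.
Initial deficit D₀ = C_s − DO₀ = 8.88 − 6.133 = 2.747 mg/L.
t_c = (1/0.2920) ln[(0.604/0.312)(1 − 2.747×0.2920/(0.312×10.16))] = 3.425 × ln(1.446) = 1.263 d.
D_c = (0.312/0.604) × 10.16 × e^(−0.312×1.263) = 0.5166 × 10.16 × 0.6744 = 3.538 mg/L.
Minimum DO = 8.88 − 3.538 = 5.342 mg/L.

t_c ≈ 1.26 d; minimum DO ≈ 5.34 mg/L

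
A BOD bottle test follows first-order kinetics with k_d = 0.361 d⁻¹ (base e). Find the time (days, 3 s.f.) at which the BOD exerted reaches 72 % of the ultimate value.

t ≈ 3.53 d

y/L₀ = 1 − e^(−k_d t) = 0.72 ⇒ e^(−k_d t) = 0.280
t = −ln(0.280) / 0.361 = 1.273 / 0.361 = 3.526 d.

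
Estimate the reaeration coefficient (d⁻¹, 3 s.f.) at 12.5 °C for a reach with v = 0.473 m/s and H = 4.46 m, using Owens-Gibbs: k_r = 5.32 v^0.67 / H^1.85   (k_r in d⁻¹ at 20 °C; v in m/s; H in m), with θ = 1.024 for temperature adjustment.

k_r ≈ 0.170 d⁻¹

k_r(20) = 5.32 × 0.473^0.67 / 4.46^1.85 = 5.32 × 0.6056 / 15.90 = 0.2027 d⁻¹.
k_r(12.5) = 0.2027 × 1.024^(12.5−20) = 0.2027 × 0.8370 = 0.1696 d⁻¹.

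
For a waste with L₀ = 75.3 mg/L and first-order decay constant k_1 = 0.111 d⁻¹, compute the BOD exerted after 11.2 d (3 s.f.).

y_t = L₀(1 − e^(−k_1 t)) = 75.3 × (1 − e^(−0.111×11.2))
= 75.3 × (1 − 0.2885) = 75.3 × 0.7115 = 53.58 mg/L.

y ≈ 53.6 mg/L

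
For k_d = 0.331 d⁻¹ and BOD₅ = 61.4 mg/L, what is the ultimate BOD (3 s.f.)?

BOD₅ = L₀(1 − e^(−5k_d)) ⇒ L₀ = BOD₅ / (1 − e^(−5×0.331))
= 61.4 / (1 − 0.1911) = 61.4 / 0.8089 = 75.90 mg/L.

L₀ ≈ 75.9 mg/L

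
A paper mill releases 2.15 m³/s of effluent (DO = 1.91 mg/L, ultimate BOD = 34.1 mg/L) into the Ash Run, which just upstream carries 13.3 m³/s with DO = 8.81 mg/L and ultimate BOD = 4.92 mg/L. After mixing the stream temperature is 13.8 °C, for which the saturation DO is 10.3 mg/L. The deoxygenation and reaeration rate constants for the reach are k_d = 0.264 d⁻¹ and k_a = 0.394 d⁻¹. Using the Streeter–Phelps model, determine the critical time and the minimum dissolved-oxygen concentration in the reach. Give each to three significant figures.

t_c ≈ 1.97 d; minimum DO ≈ 6.72 mg/L

Mixed DO = (13.3×8.81 + 2.15×1.91)/(13.3+2.15) = 121.3/15.45 = 7.850 mg/L.
Mixed L₀ = (13.3×4.92 + 2.15×34.1)/(15.45) = 138.8/15.45 = 8.981 mg/L.
Initial deficit D₀ = C_s − DO₀ = 10.3 − 7.850 = 2.450 mg/L.
t_c = (1/0.1300) ln[(0.394/0.264)(1 − 2.450×0.1300/(0.264×8.981))] = 7.692 × ln(1.292) = 1.970 d.
D_c = (0.264/0.394) × 8.981 × e^(−0.264×1.970) = 0.6701 × 8.981 × 0.5944 = 3.577 mg/L.
Minimum DO = 10.3 − 3.577 = 6.723 mg/L.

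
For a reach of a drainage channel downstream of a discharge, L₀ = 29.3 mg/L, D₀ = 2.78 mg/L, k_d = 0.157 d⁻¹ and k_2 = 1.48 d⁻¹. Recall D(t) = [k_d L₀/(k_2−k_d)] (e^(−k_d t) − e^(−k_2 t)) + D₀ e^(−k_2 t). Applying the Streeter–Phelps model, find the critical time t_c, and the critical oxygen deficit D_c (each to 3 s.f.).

t_c ≈ 0.481 d; D_c ≈ 2.88 mg/L

With k_2/k_d = 9.427 and 1 − D₀(k_2−k_d)/(k_d L₀) = 0.2005,
t_c = ln(9.427 × 0.2005) / (1.48 − 0.157) = ln(1.890) / 1.323 = 0.6364/1.323 = 0.4811 d.
D_c = (k_d/k_2) L₀ e^(−k_d t_c) = (0.157/1.48) × 29.3 × e^(−0.157×0.4811) = 0.1061 × 29.3 × 0.9273 = 2.882 mg/L.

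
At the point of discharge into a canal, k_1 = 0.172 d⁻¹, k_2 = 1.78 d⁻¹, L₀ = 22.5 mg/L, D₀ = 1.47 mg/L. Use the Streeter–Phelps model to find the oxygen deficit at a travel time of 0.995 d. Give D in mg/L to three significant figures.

D ≈ 1.87 mg/L

k_1 L₀/(k_2−k_1) = 0.172×22.5/(1.78−0.172) = 3.870/1.608 = 2.407 mg/L.
e^(−k_1 t) = e^(−0.172×0.9950) = 0.8427; e^(−k_2 t) = e^(−1.78×0.9950) = 0.1701.
D = 2.407 × (0.8427 − 0.1701) + 1.47 × 0.1701 = 1.619 + 0.2501 = 1.869 mg/L.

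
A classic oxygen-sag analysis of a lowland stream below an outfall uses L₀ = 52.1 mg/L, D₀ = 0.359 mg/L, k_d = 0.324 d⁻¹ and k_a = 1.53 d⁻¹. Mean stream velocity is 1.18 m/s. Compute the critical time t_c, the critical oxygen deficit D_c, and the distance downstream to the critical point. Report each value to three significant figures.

At the critical point dD/dt = 0, so k_d L₀ e^(−k_d t) = k_a D. Substituting D(t) from the Streeter–Phelps equation and solving for t gives
t_c = ln[(k_a/k_d)(1 − D₀(k_a−k_d)/(k_d L₀))] / (k_a−k_d).
Here k_a−k_d = 1.206 d⁻¹ and 1 − D₀(k_a−k_d)/(k_d L₀) = 1 − 0.359×1.206/(0.324×52.1) = 0.9744, so
t_c = ln(4.722 × 0.9744) / 1.206 = 1.526 / 1.206 = 1.266 d.
D_c = (k_d/k_a) L₀ e^(−k_d t_c) = (0.324/1.53) × 52.1 × e^(−0.324×1.266) = 0.2118 × 52.1 × 0.6636 = 7.322 mg/L.
x_c = v t_c = 1.18 m/s × 1.266 d × 86400 s/d = 129000 m ≈ 129 km.

t_c ≈ 1.27 d; D_c ≈ 7.32 mg/L; x_c ≈ 129 km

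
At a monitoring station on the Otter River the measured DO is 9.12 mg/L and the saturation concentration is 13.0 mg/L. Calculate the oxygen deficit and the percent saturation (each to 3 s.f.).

D = C_s − C = 13.0 − 9.12 = 3.88 mg/L.
% saturation = 9.12/13.0 × 100 = 70.2 %.

D ≈ 3.88 mg/L; 70.2 % saturation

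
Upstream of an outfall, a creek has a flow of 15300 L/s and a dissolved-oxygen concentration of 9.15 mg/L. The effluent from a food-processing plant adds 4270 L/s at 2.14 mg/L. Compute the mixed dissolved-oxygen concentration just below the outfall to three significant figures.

7.62 mg/L

Flow-weighted mixing: C = (Q_r C_r + Q_w C_w)/(Q_r + Q_w)
= (15300×9.15 + 4270×2.14)/(15300 + 4270) = 149100/19570 = 7.620 mg/L.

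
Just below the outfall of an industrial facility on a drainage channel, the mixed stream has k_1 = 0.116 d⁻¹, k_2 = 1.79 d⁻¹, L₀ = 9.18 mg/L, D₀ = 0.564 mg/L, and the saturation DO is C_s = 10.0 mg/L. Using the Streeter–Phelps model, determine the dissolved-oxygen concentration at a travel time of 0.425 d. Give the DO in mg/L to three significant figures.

k_1 L₀/(k_2−k_1) = 0.116×9.18/(1.79−0.116) = 1.065/1.674 = 0.6361 mg/L.
e^(−k_1 t) = e^(−0.116×0.4250) = 0.9519; e^(−k_2 t) = e^(−1.79×0.4250) = 0.4673.
D = 0.6361 × (0.9519 − 0.4673) + 0.564 × 0.4673 = 0.3083 + 0.2636 = 0.5718 mg/L.
DO = C_s − D = 10.0 − 0.5718 = 9.428 mg/L.

DO ≈ 9.43 mg/L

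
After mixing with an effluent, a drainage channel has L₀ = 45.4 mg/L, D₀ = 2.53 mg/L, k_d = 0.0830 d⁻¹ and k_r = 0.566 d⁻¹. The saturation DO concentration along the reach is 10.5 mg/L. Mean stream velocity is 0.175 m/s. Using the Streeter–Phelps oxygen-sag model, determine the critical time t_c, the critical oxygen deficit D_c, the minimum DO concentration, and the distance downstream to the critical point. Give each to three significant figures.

With k_r/k_d = 6.819 and 1 − D₀(k_r−k_d)/(k_d L₀) = 0.6757,
t_c = ln(6.819 × 0.6757) / (0.566 − 0.0830) = ln(4.608) / 0.4830 = 1.528/0.4830 = 3.163 d.
D_c = (k_d/k_r) L₀ e^(−k_d t_c) = (0.0830/0.566) × 45.4 × e^(−0.0830×3.163) = 0.1466 × 45.4 × 0.7691 = 5.120 mg/L.
Minimum DO = C_s − D_c = 10.5 − 5.120 = 5.380 mg/L.
x_c = v t_c = 0.175 m/s × 3.163 d × 86400 s/d = 47830 m ≈ 47.8 km.

t_c ≈ 3.16 d; D_c ≈ 5.12 mg/L; min DO ≈ 5.38 mg/L; x_c ≈ 47.8 km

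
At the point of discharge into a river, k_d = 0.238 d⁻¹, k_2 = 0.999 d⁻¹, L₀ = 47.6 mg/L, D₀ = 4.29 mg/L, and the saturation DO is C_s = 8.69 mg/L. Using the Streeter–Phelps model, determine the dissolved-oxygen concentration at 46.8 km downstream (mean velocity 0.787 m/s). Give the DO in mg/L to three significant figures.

DO ≈ 1.38 mg/L

Travel time t = x/v = 46.8 km / (0.787 m/s) = 46800 m / 0.787 m/s = 59470 s = 0.6883 d.
k_d L₀/(k_2−k_d) = 0.238×47.6/(0.999−0.238) = 11.33/0.7610 = 14.89 mg/L.
e^(−k_d t) = e^(−0.238×0.6883) = 0.8489; e^(−k_2 t) = e^(−0.999×0.6883) = 0.5028.
D = 14.89 × (0.8489 − 0.5028) + 4.29 × 0.5028 = 5.152 + 2.157 = 7.309 mg/L.
DO = C_s − D = 8.69 − 7.309 = 1.381 mg/L.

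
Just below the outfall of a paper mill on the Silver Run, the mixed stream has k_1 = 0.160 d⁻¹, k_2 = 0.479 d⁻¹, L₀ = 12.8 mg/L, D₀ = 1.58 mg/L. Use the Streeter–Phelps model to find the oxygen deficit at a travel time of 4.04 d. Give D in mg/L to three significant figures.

k_1 L₀/(k_2−k_1) = 0.160×12.8/(0.479−0.160) = 2.048/0.3190 = 6.420 mg/L.
e^(−k_1 t) = e^(−0.160×4.040) = 0.5239; e^(−k_2 t) = e^(−0.479×4.040) = 0.1444.
D = 6.420 × (0.5239 − 0.1444) + 1.58 × 0.1444 = 2.437 + 0.2282 = 2.665 mg/L.

D ≈ 2.66 mg/L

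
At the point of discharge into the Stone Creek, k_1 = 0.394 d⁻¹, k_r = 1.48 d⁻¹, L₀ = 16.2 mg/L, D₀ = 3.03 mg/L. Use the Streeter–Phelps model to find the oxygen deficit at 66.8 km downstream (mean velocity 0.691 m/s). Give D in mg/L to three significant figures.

D ≈ 3.24 mg/L

Travel time t = x/v = 66.8 km / (0.691 m/s) = 66800 m / 0.691 m/s = 96670 s = 1.119 d.
k_1 L₀/(k_r−k_1) = 0.394×16.2/(1.48−0.394) = 6.383/1.086 = 5.877 mg/L.
e^(−k_1 t) = e^(−0.394×1.119) = 0.6435; e^(−k_r t) = e^(−1.48×1.119) = 0.1909.
D = 5.877 × (0.6435 − 0.1909) + 3.03 × 0.1909 = 2.660 + 0.5785 = 3.238 mg/L.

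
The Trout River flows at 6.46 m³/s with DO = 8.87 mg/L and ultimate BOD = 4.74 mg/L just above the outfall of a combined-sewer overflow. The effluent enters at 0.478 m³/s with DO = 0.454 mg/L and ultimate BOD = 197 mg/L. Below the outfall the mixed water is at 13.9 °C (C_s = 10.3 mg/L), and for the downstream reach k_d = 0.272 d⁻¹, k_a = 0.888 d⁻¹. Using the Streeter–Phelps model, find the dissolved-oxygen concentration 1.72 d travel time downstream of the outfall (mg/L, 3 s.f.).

Mixed DO = (6.46×8.87 + 0.478×0.454)/(6.46+0.478) = 57.52/6.938 = 8.290 mg/L.
Mixed L₀ = (6.46×4.74 + 0.478×197)/(6.938) = 124.8/6.938 = 17.99 mg/L.
Initial deficit D₀ = C_s − DO₀ = 10.3 − 8.290 = 2.010 mg/L.
D(1.72) = [0.272×17.99/(0.888−0.272)](e^(−0.272×1.72) − e^(−0.888×1.72)) + 2.010 e^(−0.888×1.72)
= 7.942 × (0.6264 − 0.2171) + 2.010 × 0.2171 = 3.687 mg/L.
DO = 10.3 − 3.687 = 6.613 mg/L.

DO ≈ 6.61 mg/L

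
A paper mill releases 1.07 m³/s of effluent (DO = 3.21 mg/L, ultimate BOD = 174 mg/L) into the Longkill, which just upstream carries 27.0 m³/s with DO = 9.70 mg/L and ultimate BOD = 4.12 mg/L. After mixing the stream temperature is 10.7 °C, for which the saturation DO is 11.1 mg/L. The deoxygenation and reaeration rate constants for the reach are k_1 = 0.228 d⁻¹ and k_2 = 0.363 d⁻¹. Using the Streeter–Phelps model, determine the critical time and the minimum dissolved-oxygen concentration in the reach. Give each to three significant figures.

t_c ≈ 2.73 d; minimum DO ≈ 7.53 mg/L

Mixed DO = (27.0×9.70 + 1.07×3.21)/(27.0+1.07) = 265.3/28.07 = 9.453 mg/L.
Mixed L₀ = (27.0×4.12 + 1.07×174)/(28.07) = 297.4/28.07 = 10.60 mg/L.
Initial deficit D₀ = C_s − DO₀ = 11.1 − 9.453 = 1.647 mg/L.
t_c = (1/0.1350) ln[(0.363/0.228)(1 − 1.647×0.1350/(0.228×10.60))] = 7.407 × ln(1.446) = 2.729 d.
D_c = (0.228/0.363) × 10.60 × e^(−0.228×2.729) = 0.6281 × 10.60 × 0.5367 = 3.572 mg/L.
Minimum DO = 11.1 − 3.572 = 7.528 mg/L.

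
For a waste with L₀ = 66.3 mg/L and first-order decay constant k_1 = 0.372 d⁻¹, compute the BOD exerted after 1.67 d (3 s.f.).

y_t = L₀(1 − e^(−k_1 t)) = 66.3 × (1 − e^(−0.372×1.67))
= 66.3 × (1 − 0.5373) = 66.3 × 0.4627 = 30.68 mg/L.

y ≈ 30.7 mg/L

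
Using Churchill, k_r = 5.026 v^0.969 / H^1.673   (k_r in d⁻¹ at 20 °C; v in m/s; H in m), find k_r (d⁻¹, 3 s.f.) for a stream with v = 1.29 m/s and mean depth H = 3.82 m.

k_r = 5.026 × 1.29^0.969 / 3.82^1.673 = 5.026 × 1.280 / 9.414 = 0.6833 d⁻¹.

k_r ≈ 0.683 d⁻¹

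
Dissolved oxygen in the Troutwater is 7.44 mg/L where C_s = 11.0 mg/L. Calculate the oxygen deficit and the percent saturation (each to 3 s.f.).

D ≈ 3.56 mg/L; 67.6 % saturation

D = C_s − C = 11.0 − 7.44 = 3.56 mg/L.
% saturation = 7.44/11.0 × 100 = 67.6 %.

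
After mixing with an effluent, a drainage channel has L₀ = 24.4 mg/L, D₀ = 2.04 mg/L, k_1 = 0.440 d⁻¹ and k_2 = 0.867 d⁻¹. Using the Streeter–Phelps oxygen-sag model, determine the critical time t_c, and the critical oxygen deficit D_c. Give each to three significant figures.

t_c ≈ 1.39 d; D_c ≈ 6.72 mg/L

With k_2/k_1 = 1.970 and 1 − D₀(k_2−k_1)/(k_1 L₀) = 0.9189,
t_c = ln(1.970 × 0.9189) / (0.867 − 0.440) = ln(1.811) / 0.4270 = 0.5936/0.4270 = 1.390 d.
L(t_c) = L₀ e^(−k_1 t_c) = 24.4 × 0.5424 = 13.23 mg/L, and at the critical point k_2 D_c = k_1 L, so D_c = (0.440/0.867) × 13.23 = 6.717 mg/L.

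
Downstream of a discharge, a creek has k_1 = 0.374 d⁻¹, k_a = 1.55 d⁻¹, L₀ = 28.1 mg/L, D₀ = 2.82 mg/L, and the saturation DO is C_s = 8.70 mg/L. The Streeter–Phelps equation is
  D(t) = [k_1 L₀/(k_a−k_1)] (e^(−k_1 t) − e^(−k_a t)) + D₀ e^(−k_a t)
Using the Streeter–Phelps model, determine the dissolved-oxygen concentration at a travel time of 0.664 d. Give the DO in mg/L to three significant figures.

DO ≈ 3.91 mg/L

k_1 L₀/(k_a−k_1) = 0.374×28.1/(1.55−0.374) = 10.51/1.176 = 8.937 mg/L.
e^(−k_1 t) = e^(−0.374×0.6640) = 0.7801; e^(−k_a t) = e^(−1.55×0.6640) = 0.3573.
D = 8.937 × (0.7801 − 0.3573) + 2.82 × 0.3573 = 3.778 + 1.008 = 4.786 mg/L.
DO = C_s − D = 8.70 − 4.786 = 3.914 mg/L.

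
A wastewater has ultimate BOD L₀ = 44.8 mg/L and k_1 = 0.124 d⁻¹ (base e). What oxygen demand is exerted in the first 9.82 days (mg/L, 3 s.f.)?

y ≈ 31.5 mg/L

y_t = L₀(1 − e^(−k_1 t)) = 44.8 × (1 − e^(−0.124×9.82))
= 44.8 × (1 − 0.2959) = 44.8 × 0.7041 = 31.54 mg/L.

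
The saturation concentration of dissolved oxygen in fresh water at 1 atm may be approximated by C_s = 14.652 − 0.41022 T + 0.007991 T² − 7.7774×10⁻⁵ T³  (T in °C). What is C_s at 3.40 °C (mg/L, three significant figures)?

C_s = 14.652 − 0.41022×3.40 + 0.007991×3.40² − 7.7774×10⁻⁵×3.40³ = 13.35 mg/L.

C_s ≈ 13.3 mg/L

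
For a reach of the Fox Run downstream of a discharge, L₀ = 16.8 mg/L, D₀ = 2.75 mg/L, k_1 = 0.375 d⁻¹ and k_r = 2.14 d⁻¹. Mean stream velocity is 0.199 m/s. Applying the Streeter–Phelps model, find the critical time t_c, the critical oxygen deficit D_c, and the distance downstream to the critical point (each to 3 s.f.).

t_c ≈ 0.153 d; D_c ≈ 2.78 mg/L; x_c ≈ 2.63 km

At the critical point dD/dt = 0, so k_1 L₀ e^(−k_1 t) = k_r D. Substituting D(t) from the Streeter–Phelps equation and solving for t gives
t_c = ln[(k_r/k_1)(1 − D₀(k_r−k_1)/(k_1 L₀))] / (k_r−k_1).
Here k_r−k_1 = 1.765 d⁻¹ and 1 − D₀(k_r−k_1)/(k_1 L₀) = 1 − 2.75×1.765/(0.375×16.8) = 0.2296, so
t_c = ln(5.707 × 0.2296) / 1.765 = 0.2701 / 1.765 = 0.1530 d.
D_c = (k_1/k_r) L₀ e^(−k_1 t_c) = (0.375/2.14) × 16.8 × e^(−0.375×0.1530) = 0.1752 × 16.8 × 0.9442 = 2.780 mg/L.
x_c = v t_c = 0.199 m/s × 0.1530 d × 86400 s/d = 2631 m ≈ 2.63 km.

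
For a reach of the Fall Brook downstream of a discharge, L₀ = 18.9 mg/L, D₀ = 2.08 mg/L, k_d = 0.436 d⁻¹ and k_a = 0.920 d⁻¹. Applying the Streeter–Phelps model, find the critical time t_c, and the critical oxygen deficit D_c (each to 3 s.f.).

t_c ≈ 1.27 d; D_c ≈ 5.14 mg/L

t_c = [1/(k_a−k_d)] ln[(k_a/k_d)(1 − D₀(k_a−k_d)/(k_d L₀))]
= [1/(0.920−0.436)] ln[(0.920/0.436)(1 − 2.08×0.4840/(0.436×18.9))]
= (1/0.4840) ln[2.110 × 0.8778] = 2.066 × ln(1.852) = 2.066 × 0.6164 = 1.274 d.
D_c = (k_d/k_a) L₀ e^(−k_d t_c) = (0.436/0.920) × 18.9 × e^(−0.436×1.274) = 0.4739 × 18.9 × 0.5739 = 5.140 mg/L.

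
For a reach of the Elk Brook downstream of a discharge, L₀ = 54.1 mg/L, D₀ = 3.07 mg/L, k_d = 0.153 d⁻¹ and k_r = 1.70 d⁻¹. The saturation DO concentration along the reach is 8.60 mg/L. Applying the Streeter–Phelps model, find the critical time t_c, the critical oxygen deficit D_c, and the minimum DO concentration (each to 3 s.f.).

t_c ≈ 1.01 d; D_c ≈ 4.17 mg/L; min DO ≈ 4.43 mg/L

t_c = [1/(k_r−k_d)] ln[(k_r/k_d)(1 − D₀(k_r−k_d)/(k_d L₀))]
= [1/(1.70−0.153)] ln[(1.70/0.153)(1 − 3.07×1.547/(0.153×54.1))]
= (1/1.547) ln[11.11 × 0.4262] = 0.6464 × ln(4.736) = 0.6464 × 1.555 = 1.005 d.
L(t_c) = L₀ e^(−k_d t_c) = 54.1 × 0.8574 = 46.39 mg/L, and at the critical point k_r D_c = k_d L, so D_c = (0.153/1.70) × 46.39 = 4.175 mg/L.
Minimum DO = C_s − D_c = 8.60 − 4.175 = 4.425 mg/L.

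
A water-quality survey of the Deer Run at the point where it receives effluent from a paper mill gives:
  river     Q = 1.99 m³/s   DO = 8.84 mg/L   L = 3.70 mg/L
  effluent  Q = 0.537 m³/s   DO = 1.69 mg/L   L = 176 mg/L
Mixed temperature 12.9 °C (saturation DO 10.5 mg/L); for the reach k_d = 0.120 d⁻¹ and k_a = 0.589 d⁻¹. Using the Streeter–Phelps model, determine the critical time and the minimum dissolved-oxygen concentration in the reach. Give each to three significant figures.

t_c ≈ 2.61 d; minimum DO ≈ 4.49 mg/L

Mixed DO = (1.99×8.84 + 0.537×1.69)/(1.99+0.537) = 18.50/2.527 = 7.321 mg/L.
Mixed L₀ = (1.99×3.70 + 0.537×176)/(2.527) = 101.9/2.527 = 40.31 mg/L.
Initial deficit D₀ = C_s − DO₀ = 10.5 − 7.321 = 3.179 mg/L.
t_c = (1/0.4690) ln[(0.589/0.120)(1 − 3.179×0.4690/(0.120×40.31))] = 2.132 × ln(3.395) = 2.606 d.
D_c = (0.120/0.589) × 40.31 × e^(−0.120×2.606) = 0.2037 × 40.31 × 0.7314 = 6.007 mg/L.
Minimum DO = 10.5 − 6.007 = 4.493 mg/L.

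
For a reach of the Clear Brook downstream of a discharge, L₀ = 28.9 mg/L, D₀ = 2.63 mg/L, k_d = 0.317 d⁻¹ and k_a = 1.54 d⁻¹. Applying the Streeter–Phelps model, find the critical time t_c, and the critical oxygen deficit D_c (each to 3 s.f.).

t_c ≈ 0.939 d; D_c ≈ 4.42 mg/L

t_c = [1/(k_a−k_d)] ln[(k_a/k_d)(1 − D₀(k_a−k_d)/(k_d L₀))]
= [1/(1.54−0.317)] ln[(1.54/0.317)(1 − 2.63×1.223/(0.317×28.9))]
= (1/1.223) ln[4.858 × 0.6489] = 0.8177 × ln(3.152) = 0.8177 × 1.148 = 0.9388 d.
D_c = (k_d/k_a) L₀ e^(−k_d t_c) = (0.317/1.54) × 28.9 × e^(−0.317×0.9388) = 0.2058 × 28.9 × 0.7426 = 4.418 mg/L.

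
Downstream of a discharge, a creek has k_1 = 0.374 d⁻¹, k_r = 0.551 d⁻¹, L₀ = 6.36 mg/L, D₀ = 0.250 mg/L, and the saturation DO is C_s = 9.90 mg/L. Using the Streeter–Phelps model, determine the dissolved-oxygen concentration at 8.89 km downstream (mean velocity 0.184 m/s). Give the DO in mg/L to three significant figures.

DO ≈ 8.69 mg/L

Travel time t = x/v = 8.89 km / (0.184 m/s) = 8890 m / 0.184 m/s = 48320 s = 0.5592 d.
k_1 L₀/(k_r−k_1) = 0.374×6.36/(0.551−0.374) = 2.379/0.1770 = 13.44 mg/L.
e^(−k_1 t) = e^(−0.374×0.5592) = 0.8113; e^(−k_r t) = e^(−0.551×0.5592) = 0.7348.
D = 13.44 × (0.8113 − 0.7348) + 0.250 × 0.7348 = 1.027 + 0.1837 = 1.211 mg/L.
DO = C_s − D = 9.90 − 1.211 = 8.689 mg/L.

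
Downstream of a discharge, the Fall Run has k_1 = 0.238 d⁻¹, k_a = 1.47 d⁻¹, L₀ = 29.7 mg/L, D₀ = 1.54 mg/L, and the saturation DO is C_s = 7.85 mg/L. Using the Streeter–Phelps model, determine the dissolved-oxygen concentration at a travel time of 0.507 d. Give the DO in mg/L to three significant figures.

DO ≈ 4.76 mg/L

k_1 L₀/(k_a−k_1) = 0.238×29.7/(1.47−0.238) = 7.069/1.232 = 5.737 mg/L.
e^(−k_1 t) = e^(−0.238×0.5070) = 0.8863; e^(−k_a t) = e^(−1.47×0.5070) = 0.4746.
D = 5.737 × (0.8863 − 0.4746) + 1.54 × 0.4746 = 2.362 + 0.7309 = 3.093 mg/L.
DO = C_s − D = 7.85 − 3.093 = 4.757 mg/L.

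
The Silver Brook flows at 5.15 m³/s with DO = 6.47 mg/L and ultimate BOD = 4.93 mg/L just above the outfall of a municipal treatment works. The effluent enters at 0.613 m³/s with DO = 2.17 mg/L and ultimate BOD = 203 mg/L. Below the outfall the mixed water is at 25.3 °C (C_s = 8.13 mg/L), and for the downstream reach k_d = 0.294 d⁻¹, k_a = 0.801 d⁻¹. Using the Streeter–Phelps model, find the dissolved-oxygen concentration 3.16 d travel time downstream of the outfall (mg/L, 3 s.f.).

DO ≈ 3.21 mg/L

Mixed DO = (5.15×6.47 + 0.613×2.17)/(5.15+0.613) = 34.65/5.763 = 6.013 mg/L.
Mixed L₀ = (5.15×4.93 + 0.613×203)/(5.763) = 149.8/5.763 = 26.00 mg/L.
Initial deficit D₀ = C_s − DO₀ = 8.13 − 6.013 = 2.117 mg/L.
D(3.16) = [0.294×26.00/(0.801−0.294)](e^(−0.294×3.16) − e^(−0.801×3.16)) + 2.117 e^(−0.801×3.16)
= 15.08 × (0.3949 − 0.07957) + 2.117 × 0.07957 = 4.923 mg/L.
DO = 8.13 − 4.923 = 3.207 mg/L.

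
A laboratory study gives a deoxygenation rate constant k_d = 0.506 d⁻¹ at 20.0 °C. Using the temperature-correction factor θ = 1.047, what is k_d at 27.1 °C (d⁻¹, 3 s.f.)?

k_d ≈ 0.701 d⁻¹

k_d(T₂) = k_d(T₁) · θ^(T₂−T₁) = 0.506 × 1.047^(27.1−20.0)
= 0.506 × 1.047^7.10 = 0.506 × 1.386 = 0.7011 d⁻¹.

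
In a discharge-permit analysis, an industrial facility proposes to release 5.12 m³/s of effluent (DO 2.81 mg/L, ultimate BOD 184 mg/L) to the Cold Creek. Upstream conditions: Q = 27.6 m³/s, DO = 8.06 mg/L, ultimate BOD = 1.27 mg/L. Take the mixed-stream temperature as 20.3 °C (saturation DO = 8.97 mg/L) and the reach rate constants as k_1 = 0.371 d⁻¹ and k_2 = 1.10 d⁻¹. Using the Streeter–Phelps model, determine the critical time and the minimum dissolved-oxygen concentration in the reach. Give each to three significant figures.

t_c ≈ 1.32 d; minimum DO ≈ 2.81 mg/L

Mixed DO = (27.6×8.06 + 5.12×2.81)/(27.6+5.12) = 236.8/32.72 = 7.238 mg/L.
Mixed L₀ = (27.6×1.27 + 5.12×184)/(32.72) = 977.1/32.72 = 29.86 mg/L.
Initial deficit D₀ = C_s − DO₀ = 8.97 − 7.238 = 1.732 mg/L.
t_c = (1/0.7290) ln[(1.10/0.371)(1 − 1.732×0.7290/(0.371×29.86))] = 1.372 × ln(2.627) = 1.325 d.
D_c = (0.371/1.10) × 29.86 × e^(−0.371×1.325) = 0.3373 × 29.86 × 0.6117 = 6.161 mg/L.
Minimum DO = 8.97 − 6.161 = 2.809 mg/L.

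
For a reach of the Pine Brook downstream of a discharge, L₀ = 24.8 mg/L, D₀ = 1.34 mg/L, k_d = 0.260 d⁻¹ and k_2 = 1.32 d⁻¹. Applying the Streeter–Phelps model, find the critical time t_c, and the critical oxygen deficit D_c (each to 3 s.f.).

t_c ≈ 1.30 d; D_c ≈ 3.49 mg/L

With k_2/k_d = 5.077 and 1 − D₀(k_2−k_d)/(k_d L₀) = 0.7797,
t_c = ln(5.077 × 0.7797) / (1.32 − 0.260) = ln(3.959) / 1.060 = 1.376/1.060 = 1.298 d.
D_c = (k_d/k_2) L₀ e^(−k_d t_c) = (0.260/1.32) × 24.8 × e^(−0.260×1.298) = 0.1970 × 24.8 × 0.7136 = 3.486 mg/L.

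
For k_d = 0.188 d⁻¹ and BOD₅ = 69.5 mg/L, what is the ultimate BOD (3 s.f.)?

L₀ ≈ 114 mg/L

BOD₅ = L₀(1 − e^(−5k_d)) ⇒ L₀ = BOD₅ / (1 − e^(−5×0.188))
= 69.5 / (1 − 0.3906) = 69.5 / 0.6094 = 114.1 mg/L.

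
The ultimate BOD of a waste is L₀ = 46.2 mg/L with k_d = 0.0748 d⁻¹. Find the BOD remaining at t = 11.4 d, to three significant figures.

L ≈ 19.7 mg/L

L_t = L₀ e^(−k_d t) = 46.2 × e^(−0.0748×11.4) = 46.2 × 0.4263 = 19.69 mg/L.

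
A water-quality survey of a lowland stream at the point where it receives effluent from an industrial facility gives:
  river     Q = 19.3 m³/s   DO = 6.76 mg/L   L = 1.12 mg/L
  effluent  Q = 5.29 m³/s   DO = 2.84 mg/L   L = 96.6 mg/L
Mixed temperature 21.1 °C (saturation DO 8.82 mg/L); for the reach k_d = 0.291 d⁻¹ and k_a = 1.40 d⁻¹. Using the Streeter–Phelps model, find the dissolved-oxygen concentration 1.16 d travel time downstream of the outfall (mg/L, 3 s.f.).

DO ≈ 5.31 mg/L

Mixed DO = (19.3×6.76 + 5.29×2.84)/(19.3+5.29) = 145.5/24.59 = 5.917 mg/L.
Mixed L₀ = (19.3×1.12 + 5.29×96.6)/(24.59) = 532.6/24.59 = 21.66 mg/L.
Initial deficit D₀ = C_s − DO₀ = 8.82 − 5.917 = 2.903 mg/L.
D(1.16) = [0.291×21.66/(1.40−0.291)](e^(−0.291×1.16) − e^(−1.40×1.16)) + 2.903 e^(−1.40×1.16)
= 5.684 × (0.7135 − 0.1971) + 2.903 × 0.1971 = 3.507 mg/L.
DO = 8.82 − 3.507 = 5.313 mg/L.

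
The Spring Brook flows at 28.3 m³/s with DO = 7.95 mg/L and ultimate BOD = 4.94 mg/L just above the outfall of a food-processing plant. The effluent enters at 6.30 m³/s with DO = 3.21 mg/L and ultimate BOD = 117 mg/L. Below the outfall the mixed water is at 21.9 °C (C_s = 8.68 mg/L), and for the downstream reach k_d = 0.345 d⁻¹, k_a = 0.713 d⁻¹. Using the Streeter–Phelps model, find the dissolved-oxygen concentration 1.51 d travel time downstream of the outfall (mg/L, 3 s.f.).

DO ≈ 2.12 mg/L

Mixed DO = (28.3×7.95 + 6.30×3.21)/(28.3+6.30) = 245.2/34.60 = 7.087 mg/L.
Mixed L₀ = (28.3×4.94 + 6.30×117)/(34.60) = 876.9/34.60 = 25.34 mg/L.
Initial deficit D₀ = C_s − DO₀ = 8.68 − 7.087 = 1.593 mg/L.
D(1.51) = [0.345×25.34/(0.713−0.345)](e^(−0.345×1.51) − e^(−0.713×1.51)) + 1.593 e^(−0.713×1.51)
= 23.76 × (0.5940 − 0.3407) + 1.593 × 0.3407 = 6.559 mg/L.
DO = 8.68 − 6.559 = 2.121 mg/L.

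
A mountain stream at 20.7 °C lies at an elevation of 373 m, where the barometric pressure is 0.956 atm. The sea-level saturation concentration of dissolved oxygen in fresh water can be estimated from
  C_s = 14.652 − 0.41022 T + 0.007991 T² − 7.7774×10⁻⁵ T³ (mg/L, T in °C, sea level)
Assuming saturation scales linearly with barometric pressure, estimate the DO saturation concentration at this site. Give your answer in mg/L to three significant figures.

At sea level: C_s = 14.652 − 0.41022×20.7 + 0.007991×20.7² − 7.7774×10⁻⁵×20.7³ = 8.895 mg/L.
Pressure correction: C_s' = 8.895 × 0.956 = 8.503 mg/L.

C_s ≈ 8.50 mg/L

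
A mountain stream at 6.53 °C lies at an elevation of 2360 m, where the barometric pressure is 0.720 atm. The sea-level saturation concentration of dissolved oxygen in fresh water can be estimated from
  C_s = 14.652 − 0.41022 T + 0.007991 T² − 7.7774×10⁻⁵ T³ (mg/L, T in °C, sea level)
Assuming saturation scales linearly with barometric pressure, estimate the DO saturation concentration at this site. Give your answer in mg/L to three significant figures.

At sea level: C_s = 14.652 − 0.41022×6.53 + 0.007991×6.53² − 7.7774×10⁻⁵×6.53³ = 12.29 mg/L.
Pressure correction: C_s' = 12.29 × 0.720 = 8.850 mg/L.

C_s ≈ 8.85 mg/L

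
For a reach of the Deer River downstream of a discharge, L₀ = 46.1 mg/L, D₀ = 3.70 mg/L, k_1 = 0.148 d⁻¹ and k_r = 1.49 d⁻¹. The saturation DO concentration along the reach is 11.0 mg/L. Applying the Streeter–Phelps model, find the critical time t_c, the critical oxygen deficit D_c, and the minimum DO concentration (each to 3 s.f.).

t_c ≈ 0.751 d; D_c ≈ 4.10 mg/L; min DO ≈ 6.90 mg/L

With k_r/k_1 = 10.07 and 1 − D₀(k_r−k_1)/(k_1 L₀) = 0.2722,
t_c = ln(10.07 × 0.2722) / (1.49 − 0.148) = ln(2.741) / 1.342 = 1.008/1.342 = 0.7513 d.
L(t_c) = L₀ e^(−k_1 t_c) = 46.1 × 0.8948 = 41.25 mg/L, and at the critical point k_r D_c = k_1 L, so D_c = (0.148/1.49) × 41.25 = 4.097 mg/L.
Minimum DO = C_s − D_c = 11.0 − 4.097 = 6.903 mg/L.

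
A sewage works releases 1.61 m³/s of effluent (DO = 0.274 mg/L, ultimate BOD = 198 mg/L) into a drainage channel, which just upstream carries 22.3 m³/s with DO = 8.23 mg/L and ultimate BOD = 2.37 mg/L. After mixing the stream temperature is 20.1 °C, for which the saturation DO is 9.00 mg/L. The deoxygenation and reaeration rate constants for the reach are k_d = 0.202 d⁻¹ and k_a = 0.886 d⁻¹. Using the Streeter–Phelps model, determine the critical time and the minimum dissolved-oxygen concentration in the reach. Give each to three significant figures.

t_c ≈ 1.67 d; minimum DO ≈ 6.47 mg/L

Mixed DO = (22.3×8.23 + 1.61×0.274)/(22.3+1.61) = 184.0/23.91 = 7.694 mg/L.
Mixed L₀ = (22.3×2.37 + 1.61×198)/(23.91) = 371.6/23.91 = 15.54 mg/L.
Initial deficit D₀ = C_s − DO₀ = 9.00 − 7.694 = 1.306 mg/L.
t_c = (1/0.6840) ln[(0.886/0.202)(1 − 1.306×0.6840/(0.202×15.54))] = 1.462 × ln(3.138) = 1.672 d.
D_c = (0.202/0.886) × 15.54 × e^(−0.202×1.672) = 0.2280 × 15.54 × 0.7134 = 2.528 mg/L.
Minimum DO = 9.00 − 2.528 = 6.472 mg/L.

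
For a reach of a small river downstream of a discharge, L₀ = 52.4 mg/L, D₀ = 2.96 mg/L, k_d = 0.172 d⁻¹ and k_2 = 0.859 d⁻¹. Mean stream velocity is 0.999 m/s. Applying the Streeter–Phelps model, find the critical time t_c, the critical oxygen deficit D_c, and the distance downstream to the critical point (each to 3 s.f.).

t_c ≈ 1.97 d; D_c ≈ 7.48 mg/L; x_c ≈ 170 km

At the critical point dD/dt = 0, so k_d L₀ e^(−k_d t) = k_2 D. Substituting D(t) from the Streeter–Phelps equation and solving for t gives
t_c = ln[(k_2/k_d)(1 − D₀(k_2−k_d)/(k_d L₀))] / (k_2−k_d).
Here k_2−k_d = 0.6870 d⁻¹ and 1 − D₀(k_2−k_d)/(k_d L₀) = 1 − 2.96×0.6870/(0.172×52.4) = 0.7744, so
t_c = ln(4.994 × 0.7744) / 0.6870 = 1.353 / 0.6870 = 1.969 d.
L(t_c) = L₀ e^(−k_d t_c) = 52.4 × 0.7127 = 37.35 mg/L, and at the critical point k_2 D_c = k_d L, so D_c = (0.172/0.859) × 37.35 = 7.478 mg/L.
x_c = v t_c = 0.999 m/s × 1.969 d × 86400 s/d = 169900 m ≈ 170 km.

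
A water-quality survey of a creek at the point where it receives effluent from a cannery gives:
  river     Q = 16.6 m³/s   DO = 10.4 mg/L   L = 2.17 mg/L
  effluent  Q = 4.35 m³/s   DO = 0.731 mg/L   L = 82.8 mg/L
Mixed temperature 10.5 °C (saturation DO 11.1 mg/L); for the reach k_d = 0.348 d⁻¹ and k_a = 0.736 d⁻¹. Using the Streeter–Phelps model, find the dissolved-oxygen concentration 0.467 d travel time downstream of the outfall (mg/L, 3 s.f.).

Mixed DO = (16.6×10.4 + 4.35×0.731)/(16.6+4.35) = 175.8/20.95 = 8.392 mg/L.
Mixed L₀ = (16.6×2.17 + 4.35×82.8)/(20.95) = 396.2/20.95 = 18.91 mg/L.
Initial deficit D₀ = C_s − DO₀ = 11.1 − 8.392 = 2.708 mg/L.
D(0.467) = [0.348×18.91/(0.736−0.348)](e^(−0.348×0.467) − e^(−0.736×0.467)) + 2.708 e^(−0.736×0.467)
= 16.96 × (0.8500 − 0.7091) + 2.708 × 0.7091 = 4.310 mg/L.
DO = 11.1 − 4.310 = 6.790 mg/L.

DO ≈ 6.79 mg/L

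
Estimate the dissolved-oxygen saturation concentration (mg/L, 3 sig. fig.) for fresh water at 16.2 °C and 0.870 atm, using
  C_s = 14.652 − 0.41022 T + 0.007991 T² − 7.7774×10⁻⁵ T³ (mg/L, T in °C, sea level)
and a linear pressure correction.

C_s ≈ 8.50 mg/L

At sea level: C_s = 14.652 − 0.41022×16.2 + 0.007991×16.2² − 7.7774×10⁻⁵×16.2³ = 9.773 mg/L.
Pressure correction: C_s' = 9.773 × 0.870 = 8.502 mg/L.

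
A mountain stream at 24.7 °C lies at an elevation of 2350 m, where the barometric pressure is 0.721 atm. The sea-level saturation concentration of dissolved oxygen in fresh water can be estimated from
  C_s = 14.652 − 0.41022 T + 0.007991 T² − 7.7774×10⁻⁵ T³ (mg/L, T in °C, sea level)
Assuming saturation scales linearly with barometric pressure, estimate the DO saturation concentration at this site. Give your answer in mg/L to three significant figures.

At sea level: C_s = 14.652 − 0.41022×24.7 + 0.007991×24.7² − 7.7774×10⁻⁵×24.7³ = 8.223 mg/L.
Pressure correction: C_s' = 8.223 × 0.721 = 5.929 mg/L.

C_s ≈ 5.93 mg/L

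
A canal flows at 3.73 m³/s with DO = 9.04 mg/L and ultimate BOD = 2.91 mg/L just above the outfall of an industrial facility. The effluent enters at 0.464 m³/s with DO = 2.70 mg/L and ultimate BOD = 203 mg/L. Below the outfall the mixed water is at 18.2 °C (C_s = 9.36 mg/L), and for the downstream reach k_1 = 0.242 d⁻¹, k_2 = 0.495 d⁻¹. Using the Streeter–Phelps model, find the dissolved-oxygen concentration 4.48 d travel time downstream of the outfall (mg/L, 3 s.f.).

DO ≈ 3.75 mg/L

Mixed DO = (3.73×9.04 + 0.464×2.70)/(3.73+0.464) = 34.97/4.194 = 8.339 mg/L.
Mixed L₀ = (3.73×2.91 + 0.464×203)/(4.194) = 105.0/4.194 = 25.05 mg/L.
Initial deficit D₀ = C_s − DO₀ = 9.36 − 8.339 = 1.021 mg/L.
D(4.48) = [0.242×25.05/(0.495−0.242)](e^(−0.242×4.48) − e^(−0.495×4.48)) + 1.021 e^(−0.495×4.48)
= 23.96 × (0.3382 − 0.1089) + 1.021 × 0.1089 = 5.605 mg/L.
DO = 9.36 − 5.605 = 3.755 mg/L.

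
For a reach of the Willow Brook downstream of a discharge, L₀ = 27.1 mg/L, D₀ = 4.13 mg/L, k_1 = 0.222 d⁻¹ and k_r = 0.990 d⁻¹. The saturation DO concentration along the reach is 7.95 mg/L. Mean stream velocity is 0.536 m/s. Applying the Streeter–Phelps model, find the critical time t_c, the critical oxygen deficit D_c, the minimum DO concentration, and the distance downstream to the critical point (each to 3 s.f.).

At the critical point dD/dt = 0, so k_1 L₀ e^(−k_1 t) = k_r D. Substituting D(t) from the Streeter–Phelps equation and solving for t gives
t_c = ln[(k_r/k_1)(1 − D₀(k_r−k_1)/(k_1 L₀))] / (k_r−k_1).
Here k_r−k_1 = 0.7680 d⁻¹ and 1 − D₀(k_r−k_1)/(k_1 L₀) = 1 − 4.13×0.7680/(0.222×27.1) = 0.4728, so
t_c = ln(4.459 × 0.4728) / 0.7680 = 0.7459 / 0.7680 = 0.9712 d.
L(t_c) = L₀ e^(−k_1 t_c) = 27.1 × 0.8060 = 21.84 mg/L, and at the critical point k_r D_c = k_1 L, so D_c = (0.222/0.990) × 21.84 = 4.898 mg/L.
Minimum DO = C_s − D_c = 7.95 − 4.898 = 3.052 mg/L.
x_c = v t_c = 0.536 m/s × 0.9712 d × 86400 s/d = 44980 m ≈ 45.0 km.

t_c ≈ 0.971 d; D_c ≈ 4.90 mg/L; min DO ≈ 3.05 mg/L; x_c ≈ 45.0 km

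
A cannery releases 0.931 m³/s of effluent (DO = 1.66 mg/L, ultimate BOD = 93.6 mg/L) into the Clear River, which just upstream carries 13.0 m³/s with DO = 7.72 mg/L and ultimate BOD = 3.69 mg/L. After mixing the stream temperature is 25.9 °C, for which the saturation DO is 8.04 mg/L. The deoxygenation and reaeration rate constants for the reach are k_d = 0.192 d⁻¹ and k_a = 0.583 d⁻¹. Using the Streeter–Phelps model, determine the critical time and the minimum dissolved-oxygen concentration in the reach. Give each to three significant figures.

t_c ≈ 2.42 d; minimum DO ≈ 6.03 mg/L

Mixed DO = (13.0×7.72 + 0.931×1.66)/(13.0+0.931) = 101.9/13.93 = 7.315 mg/L.
Mixed L₀ = (13.0×3.69 + 0.931×93.6)/(13.93) = 135.1/13.93 = 9.699 mg/L.
Initial deficit D₀ = C_s − DO₀ = 8.04 − 7.315 = 0.7250 mg/L.
t_c = (1/0.3910) ln[(0.583/0.192)(1 − 0.7250×0.3910/(0.192×9.699))] = 2.558 × ln(2.574) = 2.418 d.
D_c = (0.192/0.583) × 9.699 × e^(−0.192×2.418) = 0.3293 × 9.699 × 0.6286 = 2.008 mg/L.
Minimum DO = 8.04 − 2.008 = 6.032 mg/L.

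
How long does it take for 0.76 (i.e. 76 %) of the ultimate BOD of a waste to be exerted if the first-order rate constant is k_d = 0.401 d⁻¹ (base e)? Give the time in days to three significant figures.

t ≈ 3.56 d

y/L₀ = 1 − e^(−k_d t) = 0.76 ⇒ e^(−k_d t) = 0.240
t = −ln(0.240) / 0.401 = 1.427 / 0.401 = 3.559 d.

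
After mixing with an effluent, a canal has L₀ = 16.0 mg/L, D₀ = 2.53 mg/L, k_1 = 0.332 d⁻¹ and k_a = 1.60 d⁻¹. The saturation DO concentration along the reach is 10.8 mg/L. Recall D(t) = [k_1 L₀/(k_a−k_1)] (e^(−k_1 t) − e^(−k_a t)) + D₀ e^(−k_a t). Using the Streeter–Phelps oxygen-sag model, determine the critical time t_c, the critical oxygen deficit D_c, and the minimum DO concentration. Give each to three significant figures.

t_c = [1/(k_a−k_1)] ln[(k_a/k_1)(1 − D₀(k_a−k_1)/(k_1 L₀))]
= [1/(1.60−0.332)] ln[(1.60/0.332)(1 − 2.53×1.268/(0.332×16.0))]
= (1/1.268) ln[4.819 × 0.3961] = 0.7886 × ln(1.909) = 0.7886 × 0.6465 = 0.5098 d.
D_c = (k_1/k_a) L₀ e^(−k_1 t_c) = (0.332/1.60) × 16.0 × e^(−0.332×0.5098) = 0.2075 × 16.0 × 0.8443 = 2.803 mg/L.
Minimum DO = C_s − D_c = 10.8 − 2.803 = 7.997 mg/L.

t_c ≈ 0.510 d; D_c ≈ 2.80 mg/L; min DO ≈ 8.00 mg/L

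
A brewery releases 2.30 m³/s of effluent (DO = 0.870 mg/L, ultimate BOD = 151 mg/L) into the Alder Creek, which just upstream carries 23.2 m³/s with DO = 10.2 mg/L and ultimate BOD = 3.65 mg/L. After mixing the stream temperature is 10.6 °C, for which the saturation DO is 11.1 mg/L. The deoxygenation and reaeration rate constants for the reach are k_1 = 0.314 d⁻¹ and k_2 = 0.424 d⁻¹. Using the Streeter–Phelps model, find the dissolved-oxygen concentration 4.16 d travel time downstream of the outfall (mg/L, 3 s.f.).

Mixed DO = (23.2×10.2 + 2.30×0.870)/(23.2+2.30) = 238.6/25.50 = 9.358 mg/L.
Mixed L₀ = (23.2×3.65 + 2.30×151)/(25.50) = 432.0/25.50 = 16.94 mg/L.
Initial deficit D₀ = C_s − DO₀ = 11.1 − 9.358 = 1.742 mg/L.
D(4.16) = [0.314×16.94/(0.424−0.314)](e^(−0.314×4.16) − e^(−0.424×4.16)) + 1.742 e^(−0.424×4.16)
= 48.36 × (0.2708 − 0.1714) + 1.742 × 0.1714 = 5.108 mg/L.
DO = 11.1 − 5.108 = 5.992 mg/L.

DO ≈ 5.99 mg/L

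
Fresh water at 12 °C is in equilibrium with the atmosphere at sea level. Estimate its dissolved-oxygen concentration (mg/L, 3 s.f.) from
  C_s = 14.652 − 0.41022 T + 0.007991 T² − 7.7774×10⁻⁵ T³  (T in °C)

C_s ≈ 10.7 mg/L

C_s = 14.652 − 0.41022×12 + 0.007991×12² − 7.7774×10⁻⁵×12³ = 10.75 mg/L.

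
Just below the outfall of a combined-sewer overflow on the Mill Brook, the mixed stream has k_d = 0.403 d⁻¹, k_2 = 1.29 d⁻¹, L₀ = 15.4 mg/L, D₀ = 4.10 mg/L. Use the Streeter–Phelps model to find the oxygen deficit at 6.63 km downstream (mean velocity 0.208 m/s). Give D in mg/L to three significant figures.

Travel time t = x/v = 6.63 km / (0.208 m/s) = 6630 m / 0.208 m/s = 31880 s = 0.3689 d.
k_d L₀/(k_2−k_d) = 0.403×15.4/(1.29−0.403) = 6.206/0.8870 = 6.997 mg/L.
e^(−k_d t) = e^(−0.403×0.3689) = 0.8618; e^(−k_2 t) = e^(−1.29×0.3689) = 0.6213.
D = 6.997 × (0.8618 − 0.6213) + 4.10 × 0.6213 = 1.683 + 2.547 = 4.230 mg/L.

D ≈ 4.23 mg/L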